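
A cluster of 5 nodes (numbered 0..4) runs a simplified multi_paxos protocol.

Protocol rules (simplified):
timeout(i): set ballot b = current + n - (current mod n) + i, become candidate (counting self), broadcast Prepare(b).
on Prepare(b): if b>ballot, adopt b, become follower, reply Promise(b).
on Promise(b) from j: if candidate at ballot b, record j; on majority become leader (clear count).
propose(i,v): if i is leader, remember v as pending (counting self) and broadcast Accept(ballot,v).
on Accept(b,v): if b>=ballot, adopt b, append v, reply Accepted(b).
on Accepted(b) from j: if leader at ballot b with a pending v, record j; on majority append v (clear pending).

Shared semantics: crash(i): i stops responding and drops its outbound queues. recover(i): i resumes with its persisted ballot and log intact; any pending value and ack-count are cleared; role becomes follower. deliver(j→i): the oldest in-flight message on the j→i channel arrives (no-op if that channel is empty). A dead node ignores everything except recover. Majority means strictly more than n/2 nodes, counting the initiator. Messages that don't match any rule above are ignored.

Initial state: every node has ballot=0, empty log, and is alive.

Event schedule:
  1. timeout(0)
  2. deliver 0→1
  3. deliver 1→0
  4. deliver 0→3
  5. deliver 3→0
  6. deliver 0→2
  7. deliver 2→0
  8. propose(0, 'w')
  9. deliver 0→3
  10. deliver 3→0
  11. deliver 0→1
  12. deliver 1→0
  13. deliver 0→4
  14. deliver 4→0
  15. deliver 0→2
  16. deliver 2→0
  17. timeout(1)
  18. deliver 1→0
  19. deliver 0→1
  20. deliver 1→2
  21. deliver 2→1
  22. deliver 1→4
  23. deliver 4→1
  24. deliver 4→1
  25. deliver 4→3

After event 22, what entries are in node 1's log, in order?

[1] timeout(0) → N0(cand b5 [-])
[2] deliver 0→1 → N1(foll b5 [-])
[3] deliver 1→0 → ∅
[4] deliver 0→3 → N3(foll b5 [-])
[5] deliver 3→0 → N0(lead b5 [-])
[6] deliver 0→2 → N2(foll b5 [-])
[7] deliver 2→0 → ∅
[8] propose(0,'w') → ∅
[9] deliver 0→3 → N3(foll b5 [w])
[10] deliver 3→0 → ∅
[11] deliver 0→1 → N1(foll b5 [w])
[12] deliver 1→0 → N0(lead b5 [w])
[13] deliver 0→4 → N4(foll b5 [-])
[14] deliver 4→0 → ∅
[15] deliver 0→2 → N2(foll b5 [w])
[16] deliver 2→0 → ∅
[17] timeout(1) → N1(cand b11 [w])
[18] deliver 1→0 → N0(foll b11 [w])
[19] deliver 0→1 → ∅
[20] deliver 1→2 → N2(foll b11 [w])
[21] deliver 2→1 → N1(lead b11 [w])
[22] deliver 1→4 → N4(foll b11 [-])

w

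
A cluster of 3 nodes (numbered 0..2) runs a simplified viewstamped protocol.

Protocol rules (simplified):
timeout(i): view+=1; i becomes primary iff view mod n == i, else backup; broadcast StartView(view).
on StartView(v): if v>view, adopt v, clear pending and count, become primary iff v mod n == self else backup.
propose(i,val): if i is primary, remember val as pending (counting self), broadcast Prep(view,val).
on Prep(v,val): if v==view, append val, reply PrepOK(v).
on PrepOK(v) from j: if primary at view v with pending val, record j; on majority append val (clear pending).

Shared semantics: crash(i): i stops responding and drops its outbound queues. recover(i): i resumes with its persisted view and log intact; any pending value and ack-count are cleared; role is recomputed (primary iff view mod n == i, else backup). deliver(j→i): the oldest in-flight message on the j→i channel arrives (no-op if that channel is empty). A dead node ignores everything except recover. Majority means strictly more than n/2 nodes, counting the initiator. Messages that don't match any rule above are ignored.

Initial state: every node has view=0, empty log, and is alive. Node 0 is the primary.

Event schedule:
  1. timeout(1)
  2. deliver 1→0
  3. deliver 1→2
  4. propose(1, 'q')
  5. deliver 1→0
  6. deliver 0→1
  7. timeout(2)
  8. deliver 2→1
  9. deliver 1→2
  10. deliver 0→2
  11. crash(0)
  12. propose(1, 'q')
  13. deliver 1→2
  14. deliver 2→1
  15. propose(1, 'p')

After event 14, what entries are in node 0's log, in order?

after 1 — timeout(1): n1:prim/v1/[-]
after 2 — deliver 1→0: n0:back/v1/[-]
after 3 — deliver 1→2: n2:back/v1/[-]
after 4 — propose(1,'q'): ·
after 5 — deliver 1→0: n0:back/v1/[q]
after 6 — deliver 0→1: n1:prim/v1/[q]
after 7 — timeout(2): n2:prim/v2/[-]
after 8 — deliver 2→1: n1:back/v2/[q]
after 9 — deliver 1→2: ·
after 10 — deliver 0→2: ·
after 11 — crash(0): n0:✗back/v1/[q]
after 12 — propose(1,'q'): ·
after 13 — deliver 1→2: ·
after 14 — deliver 2→1: ·

q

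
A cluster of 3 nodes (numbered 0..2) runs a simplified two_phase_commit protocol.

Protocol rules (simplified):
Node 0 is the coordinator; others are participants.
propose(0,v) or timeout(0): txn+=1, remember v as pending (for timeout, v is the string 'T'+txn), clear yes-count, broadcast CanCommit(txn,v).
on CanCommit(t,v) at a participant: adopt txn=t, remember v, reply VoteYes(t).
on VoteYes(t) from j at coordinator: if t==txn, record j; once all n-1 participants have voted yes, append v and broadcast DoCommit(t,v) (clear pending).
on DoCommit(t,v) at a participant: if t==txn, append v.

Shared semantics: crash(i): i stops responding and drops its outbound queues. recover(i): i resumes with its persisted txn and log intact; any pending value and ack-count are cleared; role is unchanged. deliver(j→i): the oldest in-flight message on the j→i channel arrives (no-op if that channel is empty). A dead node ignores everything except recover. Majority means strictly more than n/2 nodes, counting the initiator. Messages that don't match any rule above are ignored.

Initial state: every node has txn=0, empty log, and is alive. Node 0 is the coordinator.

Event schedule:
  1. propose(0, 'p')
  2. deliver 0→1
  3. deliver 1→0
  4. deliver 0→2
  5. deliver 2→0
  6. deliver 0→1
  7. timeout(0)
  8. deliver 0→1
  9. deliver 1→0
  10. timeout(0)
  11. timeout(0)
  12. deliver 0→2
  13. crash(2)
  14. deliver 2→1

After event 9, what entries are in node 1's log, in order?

e1 propose(0,'p'): 0[coor,t=1,-]
e2 deliver 0→1: 1[part,t=1,-]
e3 deliver 1→0: ·
e4 deliver 0→2: 2[part,t=1,-]
e5 deliver 2→0: 0[coor,t=1,p]
e6 deliver 0→1: 1[part,t=1,p]
e7 timeout(0): 0[coor,t=2,p]
e8 deliver 0→1: 1[part,t=2,p]
e9 deliver 1→0: ·

p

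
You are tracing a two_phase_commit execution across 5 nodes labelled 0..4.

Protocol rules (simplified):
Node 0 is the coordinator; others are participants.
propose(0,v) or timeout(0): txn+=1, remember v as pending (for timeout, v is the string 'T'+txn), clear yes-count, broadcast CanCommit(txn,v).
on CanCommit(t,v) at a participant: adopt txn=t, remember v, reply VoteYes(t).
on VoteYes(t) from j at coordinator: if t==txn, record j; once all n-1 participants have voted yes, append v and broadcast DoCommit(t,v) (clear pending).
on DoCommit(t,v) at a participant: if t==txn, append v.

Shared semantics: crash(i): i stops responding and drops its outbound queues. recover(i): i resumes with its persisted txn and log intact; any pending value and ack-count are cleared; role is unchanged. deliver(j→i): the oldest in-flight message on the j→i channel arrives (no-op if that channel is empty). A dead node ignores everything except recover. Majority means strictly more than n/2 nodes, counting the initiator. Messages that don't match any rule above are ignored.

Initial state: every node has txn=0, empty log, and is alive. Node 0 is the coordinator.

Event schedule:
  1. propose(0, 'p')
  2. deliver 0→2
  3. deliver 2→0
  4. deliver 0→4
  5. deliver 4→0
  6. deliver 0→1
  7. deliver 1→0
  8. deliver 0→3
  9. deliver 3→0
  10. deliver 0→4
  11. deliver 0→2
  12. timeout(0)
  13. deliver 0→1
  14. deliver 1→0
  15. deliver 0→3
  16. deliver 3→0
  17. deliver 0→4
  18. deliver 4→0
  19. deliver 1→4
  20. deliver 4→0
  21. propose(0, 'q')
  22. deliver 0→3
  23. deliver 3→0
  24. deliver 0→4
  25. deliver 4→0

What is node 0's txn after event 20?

after 1 — propose(0,'p'): n0:coor/t1/[-]
after 2 — deliver 0→2: n2:part/t1/[-]
after 3 — deliver 2→0: ·
after 4 — deliver 0→4: n4:part/t1/[-]
after 5 — deliver 4→0: ·
after 6 — deliver 0→1: n1:part/t1/[-]
after 7 — deliver 1→0: ·
after 8 — deliver 0→3: n3:part/t1/[-]
after 9 — deliver 3→0: n0:coor/t1/[p]
after 10 — deliver 0→4: n4:part/t1/[p]
after 11 — deliver 0→2: n2:part/t1/[p]
after 12 — timeout(0): n0:coor/t2/[p]
after 13 — deliver 0→1: n1:part/t1/[p]
after 14 — deliver 1→0: ·
after 15 — deliver 0→3: n3:part/t1/[p]
after 16 — deliver 3→0: ·
after 17 — deliver 0→4: n4:part/t2/[p]
after 18 — deliver 4→0: ·
after 19 — deliver 1→4: ·
after 20 — deliver 4→0: ·

2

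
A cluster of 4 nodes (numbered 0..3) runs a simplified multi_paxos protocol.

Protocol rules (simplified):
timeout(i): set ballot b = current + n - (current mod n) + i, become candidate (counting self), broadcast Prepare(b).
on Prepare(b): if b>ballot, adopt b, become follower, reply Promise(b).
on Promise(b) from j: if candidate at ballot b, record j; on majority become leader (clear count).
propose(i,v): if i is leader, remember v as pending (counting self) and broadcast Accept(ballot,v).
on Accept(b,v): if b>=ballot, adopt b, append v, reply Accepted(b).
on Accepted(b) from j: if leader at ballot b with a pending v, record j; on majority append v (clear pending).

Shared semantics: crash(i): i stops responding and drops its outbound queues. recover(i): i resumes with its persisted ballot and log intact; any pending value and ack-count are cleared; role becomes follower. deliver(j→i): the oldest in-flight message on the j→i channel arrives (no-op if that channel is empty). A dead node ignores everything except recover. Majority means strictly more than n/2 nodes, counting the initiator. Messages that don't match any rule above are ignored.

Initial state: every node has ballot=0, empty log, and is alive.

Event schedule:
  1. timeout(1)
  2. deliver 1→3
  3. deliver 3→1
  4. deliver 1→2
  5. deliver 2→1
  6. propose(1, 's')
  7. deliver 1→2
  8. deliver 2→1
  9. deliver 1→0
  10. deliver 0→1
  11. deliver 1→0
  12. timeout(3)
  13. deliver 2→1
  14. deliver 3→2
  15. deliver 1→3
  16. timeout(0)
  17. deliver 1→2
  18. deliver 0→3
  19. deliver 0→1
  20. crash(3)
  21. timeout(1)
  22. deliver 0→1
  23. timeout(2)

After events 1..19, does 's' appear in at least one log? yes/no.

[1] timeout(1) → N1(cand b5 [-])
[2] deliver 1→3 → N3(foll b5 [-])
[3] deliver 3→1 → ∅
[4] deliver 1→2 → N2(foll b5 [-])
[5] deliver 2→1 → N1(lead b5 [-])
[6] propose(1,'s') → ∅
[7] deliver 1→2 → N2(foll b5 [s])
[8] deliver 2→1 → ∅
[9] deliver 1→0 → N0(foll b5 [-])
[10] deliver 0→1 → ∅
[11] deliver 1→0 → N0(foll b5 [s])
[12] timeout(3) → N3(cand b11 [-])
[13] deliver 2→1 → ∅
[14] deliver 3→2 → N2(foll b11 [s])
[15] deliver 1→3 → ∅
[16] timeout(0) → N0(cand b8 [s])
[17] deliver 1→2 → ∅
[18] deliver 0→3 → ∅
[19] deliver 0→1 → N1(lead b5 [s])

yes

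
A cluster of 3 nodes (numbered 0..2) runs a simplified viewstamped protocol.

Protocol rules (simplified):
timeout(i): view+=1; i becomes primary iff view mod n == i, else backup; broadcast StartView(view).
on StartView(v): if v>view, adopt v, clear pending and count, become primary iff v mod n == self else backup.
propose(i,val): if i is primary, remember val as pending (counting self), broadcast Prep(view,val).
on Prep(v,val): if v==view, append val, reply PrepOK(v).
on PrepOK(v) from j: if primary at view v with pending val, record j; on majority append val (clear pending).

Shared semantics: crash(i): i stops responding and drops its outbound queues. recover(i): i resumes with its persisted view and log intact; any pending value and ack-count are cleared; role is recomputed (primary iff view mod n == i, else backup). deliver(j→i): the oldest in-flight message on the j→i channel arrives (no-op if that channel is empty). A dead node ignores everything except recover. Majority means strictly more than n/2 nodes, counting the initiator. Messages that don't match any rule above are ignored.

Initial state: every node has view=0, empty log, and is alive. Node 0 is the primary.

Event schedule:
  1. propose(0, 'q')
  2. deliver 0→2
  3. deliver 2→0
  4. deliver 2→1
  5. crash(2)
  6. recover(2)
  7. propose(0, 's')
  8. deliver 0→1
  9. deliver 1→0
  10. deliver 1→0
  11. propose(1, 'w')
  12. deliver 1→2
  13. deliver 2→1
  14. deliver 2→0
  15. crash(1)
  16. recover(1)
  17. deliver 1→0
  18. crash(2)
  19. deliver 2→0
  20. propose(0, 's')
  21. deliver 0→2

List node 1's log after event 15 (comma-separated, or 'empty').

e1 propose(0,'q'): ·
e2 deliver 0→2: 2[back,v=0,q]
e3 deliver 2→0: 0[prim,v=0,q]
e4 deliver 2→1: ·
e5 crash(2): 2[✗back,v=0,q]
e6 recover(2): 2[back,v=0,q]
e7 propose(0,'s'): ·
e8 deliver 0→1: 1[back,v=0,q]
e9 deliver 1→0: 0[prim,v=0,q,s]
e10 deliver 1→0: ·
e11 propose(1,'w'): ·
e12 deliver 1→2: ·
e13 deliver 2→1: ·
e14 deliver 2→0: ·
e15 crash(1): 1[✗back,v=0,q]

q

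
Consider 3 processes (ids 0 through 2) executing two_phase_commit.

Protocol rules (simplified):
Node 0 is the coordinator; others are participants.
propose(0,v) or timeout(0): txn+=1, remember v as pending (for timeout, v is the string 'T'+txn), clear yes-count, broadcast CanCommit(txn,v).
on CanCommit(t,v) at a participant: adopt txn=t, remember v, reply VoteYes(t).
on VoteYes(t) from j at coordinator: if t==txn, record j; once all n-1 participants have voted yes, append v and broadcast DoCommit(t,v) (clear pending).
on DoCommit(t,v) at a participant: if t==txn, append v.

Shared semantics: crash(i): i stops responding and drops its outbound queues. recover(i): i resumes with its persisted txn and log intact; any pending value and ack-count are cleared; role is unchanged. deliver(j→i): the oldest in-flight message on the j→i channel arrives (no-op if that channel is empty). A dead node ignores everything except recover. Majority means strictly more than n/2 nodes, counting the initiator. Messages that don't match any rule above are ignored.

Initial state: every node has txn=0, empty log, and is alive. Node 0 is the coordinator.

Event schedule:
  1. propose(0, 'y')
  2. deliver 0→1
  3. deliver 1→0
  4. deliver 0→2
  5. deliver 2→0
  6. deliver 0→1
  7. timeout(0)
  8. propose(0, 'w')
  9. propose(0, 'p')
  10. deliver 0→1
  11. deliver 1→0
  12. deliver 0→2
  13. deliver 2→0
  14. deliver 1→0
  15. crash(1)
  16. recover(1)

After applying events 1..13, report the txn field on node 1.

2

after 1 — propose(0,'y'): n0:coor/t1/[-]
after 2 — deliver 0→1: n1:part/t1/[-]
after 3 — deliver 1→0: ·
after 4 — deliver 0→2: n2:part/t1/[-]
after 5 — deliver 2→0: n0:coor/t1/[y]
after 6 — deliver 0→1: n1:part/t1/[y]
after 7 — timeout(0): n0:coor/t2/[y]
after 8 — propose(0,'w'): n0:coor/t3/[y]
after 9 — propose(0,'p'): n0:coor/t4/[y]
after 10 — deliver 0→1: n1:part/t2/[y]
after 11 — deliver 1→0: ·
after 12 — deliver 0→2: n2:part/t1/[y]
after 13 — deliver 2→0: ·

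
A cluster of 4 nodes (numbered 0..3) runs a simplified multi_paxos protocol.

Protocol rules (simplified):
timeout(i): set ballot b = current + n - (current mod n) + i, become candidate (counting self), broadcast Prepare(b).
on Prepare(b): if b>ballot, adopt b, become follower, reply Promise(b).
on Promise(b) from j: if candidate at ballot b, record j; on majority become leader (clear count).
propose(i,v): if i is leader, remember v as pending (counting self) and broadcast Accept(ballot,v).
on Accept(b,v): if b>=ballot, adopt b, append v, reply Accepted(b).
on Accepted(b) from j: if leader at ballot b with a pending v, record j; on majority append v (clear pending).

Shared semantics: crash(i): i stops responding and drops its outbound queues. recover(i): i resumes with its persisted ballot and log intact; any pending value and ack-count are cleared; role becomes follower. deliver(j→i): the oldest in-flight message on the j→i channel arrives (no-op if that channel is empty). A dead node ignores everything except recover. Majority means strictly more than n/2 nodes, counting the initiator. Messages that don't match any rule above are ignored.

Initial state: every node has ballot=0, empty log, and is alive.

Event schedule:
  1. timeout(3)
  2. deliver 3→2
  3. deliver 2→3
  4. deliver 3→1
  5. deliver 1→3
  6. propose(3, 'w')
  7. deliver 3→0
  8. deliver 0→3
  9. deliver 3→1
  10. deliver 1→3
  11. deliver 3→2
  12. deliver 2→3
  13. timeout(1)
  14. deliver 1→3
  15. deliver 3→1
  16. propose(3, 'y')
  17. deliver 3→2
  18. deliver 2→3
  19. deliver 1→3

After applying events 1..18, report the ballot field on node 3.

9

e1 timeout(3): 3[cand,b=7,-]
e2 deliver 3→2: 2[foll,b=7,-]
e3 deliver 2→3: ·
e4 deliver 3→1: 1[foll,b=7,-]
e5 deliver 1→3: 3[lead,b=7,-]
e6 propose(3,'w'): ·
e7 deliver 3→0: 0[foll,b=7,-]
e8 deliver 0→3: ·
e9 deliver 3→1: 1[foll,b=7,w]
e10 deliver 1→3: ·
e11 deliver 3→2: 2[foll,b=7,w]
e12 deliver 2→3: 3[lead,b=7,w]
e13 timeout(1): 1[cand,b=9,w]
e14 deliver 1→3: 3[foll,b=9,w]
e15 deliver 3→1: ·
e16 propose(3,'y'): ·
e17 deliver 3→2: ·
e18 deliver 2→3: ·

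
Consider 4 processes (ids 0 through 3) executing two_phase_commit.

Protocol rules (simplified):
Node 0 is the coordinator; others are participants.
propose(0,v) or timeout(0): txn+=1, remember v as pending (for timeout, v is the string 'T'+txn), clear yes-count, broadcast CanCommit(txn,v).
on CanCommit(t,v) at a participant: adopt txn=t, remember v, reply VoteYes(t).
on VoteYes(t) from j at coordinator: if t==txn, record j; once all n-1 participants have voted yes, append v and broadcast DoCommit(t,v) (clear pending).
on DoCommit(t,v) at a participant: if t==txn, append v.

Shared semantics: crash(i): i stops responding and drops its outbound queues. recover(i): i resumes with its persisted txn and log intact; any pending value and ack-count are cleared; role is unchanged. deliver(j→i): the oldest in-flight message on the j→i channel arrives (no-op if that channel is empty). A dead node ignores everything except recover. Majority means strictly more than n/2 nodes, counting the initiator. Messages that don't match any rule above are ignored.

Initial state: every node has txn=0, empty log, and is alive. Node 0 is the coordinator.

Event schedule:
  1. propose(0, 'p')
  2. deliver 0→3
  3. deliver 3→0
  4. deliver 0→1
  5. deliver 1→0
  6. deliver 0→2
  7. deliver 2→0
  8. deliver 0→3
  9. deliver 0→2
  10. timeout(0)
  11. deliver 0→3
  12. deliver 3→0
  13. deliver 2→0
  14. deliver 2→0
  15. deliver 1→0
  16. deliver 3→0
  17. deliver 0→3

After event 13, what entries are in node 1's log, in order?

empty

step 1 propose(0,'p'): 0={coor,t=1,log=-}
step 2 deliver 0→3: 3={part,t=1,log=-}
step 3 deliver 3→0: —
step 4 deliver 0→1: 1={part,t=1,log=-}
step 5 deliver 1→0: —
step 6 deliver 0→2: 2={part,t=1,log=-}
step 7 deliver 2→0: 0={coor,t=1,log=p}
step 8 deliver 0→3: 3={part,t=1,log=p}
step 9 deliver 0→2: 2={part,t=1,log=p}
step 10 timeout(0): 0={coor,t=2,log=p}
step 11 deliver 0→3: 3={part,t=2,log=p}
step 12 deliver 3→0: —
step 13 deliver 2→0: —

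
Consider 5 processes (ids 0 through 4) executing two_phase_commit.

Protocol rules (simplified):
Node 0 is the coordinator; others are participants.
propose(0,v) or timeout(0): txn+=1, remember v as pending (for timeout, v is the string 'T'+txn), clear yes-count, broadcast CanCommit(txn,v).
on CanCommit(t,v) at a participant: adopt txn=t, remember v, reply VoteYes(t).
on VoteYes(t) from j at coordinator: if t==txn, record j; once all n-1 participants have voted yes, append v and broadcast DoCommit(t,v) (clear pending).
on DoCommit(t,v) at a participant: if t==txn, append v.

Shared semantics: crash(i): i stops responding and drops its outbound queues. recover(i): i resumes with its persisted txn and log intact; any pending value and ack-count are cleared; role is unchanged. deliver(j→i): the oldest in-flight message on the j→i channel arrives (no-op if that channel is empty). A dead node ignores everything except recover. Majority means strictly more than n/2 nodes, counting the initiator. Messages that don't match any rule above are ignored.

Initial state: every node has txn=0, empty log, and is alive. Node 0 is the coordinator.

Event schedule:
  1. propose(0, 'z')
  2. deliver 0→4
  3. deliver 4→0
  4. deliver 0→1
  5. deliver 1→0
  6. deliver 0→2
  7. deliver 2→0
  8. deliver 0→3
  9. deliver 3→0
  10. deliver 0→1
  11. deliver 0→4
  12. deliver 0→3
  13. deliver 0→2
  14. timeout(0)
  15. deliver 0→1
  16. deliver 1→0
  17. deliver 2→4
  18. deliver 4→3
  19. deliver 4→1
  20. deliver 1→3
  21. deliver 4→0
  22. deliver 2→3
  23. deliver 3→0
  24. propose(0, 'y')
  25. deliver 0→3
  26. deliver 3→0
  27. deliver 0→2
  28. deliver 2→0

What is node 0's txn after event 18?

after 1 — propose(0,'z'): n0:coor/t1/[-]
after 2 — deliver 0→4: n4:part/t1/[-]
after 3 — deliver 4→0: ·
after 4 — deliver 0→1: n1:part/t1/[-]
after 5 — deliver 1→0: ·
after 6 — deliver 0→2: n2:part/t1/[-]
after 7 — deliver 2→0: ·
after 8 — deliver 0→3: n3:part/t1/[-]
after 9 — deliver 3→0: n0:coor/t1/[z]
after 10 — deliver 0→1: n1:part/t1/[z]
after 11 — deliver 0→4: n4:part/t1/[z]
after 12 — deliver 0→3: n3:part/t1/[z]
after 13 — deliver 0→2: n2:part/t1/[z]
after 14 — timeout(0): n0:coor/t2/[z]
after 15 — deliver 0→1: n1:part/t2/[z]
after 16 — deliver 1→0: ·
after 17 — deliver 2→4: ·
after 18 — deliver 4→3: ·

2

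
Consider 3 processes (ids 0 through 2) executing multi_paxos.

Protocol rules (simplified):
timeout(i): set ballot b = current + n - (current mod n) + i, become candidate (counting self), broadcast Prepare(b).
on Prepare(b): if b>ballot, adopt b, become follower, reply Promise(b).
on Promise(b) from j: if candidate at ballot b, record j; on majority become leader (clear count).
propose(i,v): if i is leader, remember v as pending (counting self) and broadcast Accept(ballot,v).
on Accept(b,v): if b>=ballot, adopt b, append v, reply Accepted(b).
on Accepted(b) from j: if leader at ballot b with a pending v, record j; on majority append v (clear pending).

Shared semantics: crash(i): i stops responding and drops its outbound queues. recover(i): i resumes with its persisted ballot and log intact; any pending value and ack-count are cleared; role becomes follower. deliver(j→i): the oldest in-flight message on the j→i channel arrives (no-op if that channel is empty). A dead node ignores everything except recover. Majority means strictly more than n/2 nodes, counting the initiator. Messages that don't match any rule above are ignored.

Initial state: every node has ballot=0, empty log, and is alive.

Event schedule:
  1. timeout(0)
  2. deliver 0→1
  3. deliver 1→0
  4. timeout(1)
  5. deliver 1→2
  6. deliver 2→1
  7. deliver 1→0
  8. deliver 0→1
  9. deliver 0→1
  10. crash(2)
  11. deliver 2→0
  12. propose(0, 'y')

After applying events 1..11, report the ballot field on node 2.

1. timeout(0):  <0:cand b3 ->
2. deliver 0→1:  <1:foll b3 ->
3. deliver 1→0:  <0:lead b3 ->
4. timeout(1):  <1:cand b7 ->
5. deliver 1→2:  <2:foll b7 ->
6. deliver 2→1:  <1:lead b7 ->
7. deliver 1→0:  <0:foll b7 ->
8. deliver 0→1:  nop
9. deliver 0→1:  nop
10. crash(2):  <2:✗foll b7 ->
11. deliver 2→0:  nop

7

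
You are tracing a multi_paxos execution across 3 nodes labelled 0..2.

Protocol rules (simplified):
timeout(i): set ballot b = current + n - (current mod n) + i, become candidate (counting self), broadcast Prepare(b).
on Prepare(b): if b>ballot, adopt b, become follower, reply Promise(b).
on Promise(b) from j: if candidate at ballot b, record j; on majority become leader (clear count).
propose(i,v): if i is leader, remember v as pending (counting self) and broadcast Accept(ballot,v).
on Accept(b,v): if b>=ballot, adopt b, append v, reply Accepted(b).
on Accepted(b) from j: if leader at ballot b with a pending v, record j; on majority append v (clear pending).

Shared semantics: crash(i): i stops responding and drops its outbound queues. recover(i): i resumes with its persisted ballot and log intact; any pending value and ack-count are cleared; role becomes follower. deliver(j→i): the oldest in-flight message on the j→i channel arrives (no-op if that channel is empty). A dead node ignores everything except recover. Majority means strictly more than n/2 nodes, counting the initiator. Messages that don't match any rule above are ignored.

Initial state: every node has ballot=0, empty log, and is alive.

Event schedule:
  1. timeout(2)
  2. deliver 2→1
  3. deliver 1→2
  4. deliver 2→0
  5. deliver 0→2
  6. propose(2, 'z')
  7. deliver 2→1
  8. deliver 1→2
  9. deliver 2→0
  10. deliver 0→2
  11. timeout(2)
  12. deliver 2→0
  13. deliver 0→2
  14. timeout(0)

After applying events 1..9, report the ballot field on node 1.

after 1 — timeout(2): n2:cand/b5/[-]
after 2 — deliver 2→1: n1:foll/b5/[-]
after 3 — deliver 1→2: n2:lead/b5/[-]
after 4 — deliver 2→0: n0:foll/b5/[-]
after 5 — deliver 0→2: ·
after 6 — propose(2,'z'): ·
after 7 — deliver 2→1: n1:foll/b5/[z]
after 8 — deliver 1→2: n2:lead/b5/[z]
after 9 — deliver 2→0: n0:foll/b5/[z]

5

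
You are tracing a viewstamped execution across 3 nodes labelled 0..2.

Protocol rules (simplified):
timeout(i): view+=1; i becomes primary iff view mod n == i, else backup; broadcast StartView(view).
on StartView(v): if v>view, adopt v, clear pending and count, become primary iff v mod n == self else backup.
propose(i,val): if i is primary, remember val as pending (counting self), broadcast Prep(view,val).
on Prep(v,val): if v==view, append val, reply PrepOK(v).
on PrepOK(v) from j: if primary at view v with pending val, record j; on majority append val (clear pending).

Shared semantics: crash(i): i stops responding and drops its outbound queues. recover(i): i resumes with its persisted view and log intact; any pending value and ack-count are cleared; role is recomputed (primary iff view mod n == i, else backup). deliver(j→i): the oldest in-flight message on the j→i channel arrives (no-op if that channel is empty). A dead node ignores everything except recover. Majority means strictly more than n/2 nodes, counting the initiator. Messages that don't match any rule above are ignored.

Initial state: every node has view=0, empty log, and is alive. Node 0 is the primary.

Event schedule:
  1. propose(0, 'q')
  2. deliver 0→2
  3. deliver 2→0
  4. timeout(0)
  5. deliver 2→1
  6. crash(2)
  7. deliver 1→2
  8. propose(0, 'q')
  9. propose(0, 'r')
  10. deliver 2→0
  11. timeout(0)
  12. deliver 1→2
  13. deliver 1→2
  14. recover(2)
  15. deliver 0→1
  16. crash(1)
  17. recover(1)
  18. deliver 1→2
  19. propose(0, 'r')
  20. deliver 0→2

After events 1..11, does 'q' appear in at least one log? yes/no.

after 1 — propose(0,'q'): ·
after 2 — deliver 0→2: n2:back/v0/[q]
after 3 — deliver 2→0: n0:prim/v0/[q]
after 4 — timeout(0): n0:back/v1/[q]
after 5 — deliver 2→1: ·
after 6 — crash(2): n2:✗back/v0/[q]
after 7 — deliver 1→2: ·
after 8 — propose(0,'q'): ·
after 9 — propose(0,'r'): ·
after 10 — deliver 2→0: ·
after 11 — timeout(0): n0:back/v2/[q]

yes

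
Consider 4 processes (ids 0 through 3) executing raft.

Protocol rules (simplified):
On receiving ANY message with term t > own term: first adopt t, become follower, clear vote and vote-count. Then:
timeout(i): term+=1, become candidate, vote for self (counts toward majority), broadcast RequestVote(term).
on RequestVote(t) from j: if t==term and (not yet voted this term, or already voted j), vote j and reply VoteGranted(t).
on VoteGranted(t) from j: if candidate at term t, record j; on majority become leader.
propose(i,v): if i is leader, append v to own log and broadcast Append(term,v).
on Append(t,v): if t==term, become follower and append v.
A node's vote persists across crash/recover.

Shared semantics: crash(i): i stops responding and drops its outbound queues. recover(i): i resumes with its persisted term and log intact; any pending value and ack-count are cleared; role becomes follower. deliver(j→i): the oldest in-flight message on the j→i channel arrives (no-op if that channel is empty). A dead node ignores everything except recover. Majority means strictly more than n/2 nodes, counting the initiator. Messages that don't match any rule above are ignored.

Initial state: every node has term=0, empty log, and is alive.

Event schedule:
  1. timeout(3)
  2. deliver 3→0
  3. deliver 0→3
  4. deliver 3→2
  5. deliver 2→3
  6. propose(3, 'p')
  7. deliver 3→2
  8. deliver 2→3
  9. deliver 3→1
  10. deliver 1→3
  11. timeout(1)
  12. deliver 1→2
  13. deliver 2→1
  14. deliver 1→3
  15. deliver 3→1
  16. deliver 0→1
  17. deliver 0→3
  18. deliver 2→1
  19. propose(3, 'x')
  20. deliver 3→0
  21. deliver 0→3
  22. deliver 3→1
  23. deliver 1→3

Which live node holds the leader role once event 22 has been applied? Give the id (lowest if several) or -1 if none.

1

e1 timeout(3): 3[cand,t=1,-]
e2 deliver 3→0: 0[foll,t=1,-]
e3 deliver 0→3: ·
e4 deliver 3→2: 2[foll,t=1,-]
e5 deliver 2→3: 3[lead,t=1,-]
e6 propose(3,'p'): 3[lead,t=1,p]
e7 deliver 3→2: 2[foll,t=1,p]
e8 deliver 2→3: ·
e9 deliver 3→1: 1[foll,t=1,-]
e10 deliver 1→3: ·
e11 timeout(1): 1[cand,t=2,-]
e12 deliver 1→2: 2[foll,t=2,p]
e13 deliver 2→1: ·
e14 deliver 1→3: 3[foll,t=2,p]
e15 deliver 3→1: ·
e16 deliver 0→1: ·
e17 deliver 0→3: ·
e18 deliver 2→1: ·
e19 propose(3,'x'): ·
e20 deliver 3→0: 0[foll,t=1,p]
e21 deliver 0→3: ·
e22 deliver 3→1: 1[lead,t=2,-]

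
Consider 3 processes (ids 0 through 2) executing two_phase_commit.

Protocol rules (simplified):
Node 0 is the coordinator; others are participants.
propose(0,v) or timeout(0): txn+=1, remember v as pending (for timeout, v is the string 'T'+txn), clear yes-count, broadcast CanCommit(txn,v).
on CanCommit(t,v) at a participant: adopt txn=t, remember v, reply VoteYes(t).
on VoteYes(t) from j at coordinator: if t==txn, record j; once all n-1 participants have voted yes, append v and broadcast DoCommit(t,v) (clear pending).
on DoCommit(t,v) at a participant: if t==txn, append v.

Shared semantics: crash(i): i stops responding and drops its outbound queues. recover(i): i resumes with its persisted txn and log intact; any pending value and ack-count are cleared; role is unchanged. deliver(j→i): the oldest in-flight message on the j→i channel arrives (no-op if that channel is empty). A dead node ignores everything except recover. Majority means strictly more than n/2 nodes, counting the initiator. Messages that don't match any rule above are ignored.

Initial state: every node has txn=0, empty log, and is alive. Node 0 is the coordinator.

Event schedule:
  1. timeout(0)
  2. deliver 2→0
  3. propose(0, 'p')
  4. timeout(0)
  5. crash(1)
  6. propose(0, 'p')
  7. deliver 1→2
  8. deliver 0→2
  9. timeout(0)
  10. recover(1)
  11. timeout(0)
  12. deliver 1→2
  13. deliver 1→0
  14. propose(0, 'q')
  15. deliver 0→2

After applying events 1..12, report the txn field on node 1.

0

e1 timeout(0): 0[coor,t=1,-]
e2 deliver 2→0: ·
e3 propose(0,'p'): 0[coor,t=2,-]
e4 timeout(0): 0[coor,t=3,-]
e5 crash(1): 1[✗part,t=0,-]
e6 propose(0,'p'): 0[coor,t=4,-]
e7 deliver 1→2: ·
e8 deliver 0→2: 2[part,t=1,-]
e9 timeout(0): 0[coor,t=5,-]
e10 recover(1): 1[part,t=0,-]
e11 timeout(0): 0[coor,t=6,-]
e12 deliver 1→2: ·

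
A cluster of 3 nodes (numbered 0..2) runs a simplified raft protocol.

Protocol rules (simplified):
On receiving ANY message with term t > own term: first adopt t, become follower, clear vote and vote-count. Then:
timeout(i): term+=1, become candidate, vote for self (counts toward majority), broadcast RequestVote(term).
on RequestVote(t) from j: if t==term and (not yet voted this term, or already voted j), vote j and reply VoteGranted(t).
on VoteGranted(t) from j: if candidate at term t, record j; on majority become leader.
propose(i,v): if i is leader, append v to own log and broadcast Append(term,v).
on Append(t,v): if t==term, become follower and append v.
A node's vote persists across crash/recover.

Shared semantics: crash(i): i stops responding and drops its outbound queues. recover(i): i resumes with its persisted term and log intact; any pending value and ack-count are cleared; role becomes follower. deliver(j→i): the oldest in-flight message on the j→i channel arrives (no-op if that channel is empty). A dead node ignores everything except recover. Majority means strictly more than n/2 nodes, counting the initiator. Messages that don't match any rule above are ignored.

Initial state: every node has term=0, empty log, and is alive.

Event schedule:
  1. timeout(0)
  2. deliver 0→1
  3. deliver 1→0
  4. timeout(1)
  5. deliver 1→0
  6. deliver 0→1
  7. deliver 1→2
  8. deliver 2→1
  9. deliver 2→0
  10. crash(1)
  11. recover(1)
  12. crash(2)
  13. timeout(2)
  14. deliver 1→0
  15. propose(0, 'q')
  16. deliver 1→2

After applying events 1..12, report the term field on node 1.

e1 timeout(0): 0[cand,t=1,-]
e2 deliver 0→1: 1[foll,t=1,-]
e3 deliver 1→0: 0[lead,t=1,-]
e4 timeout(1): 1[cand,t=2,-]
e5 deliver 1→0: 0[foll,t=2,-]
e6 deliver 0→1: 1[lead,t=2,-]
e7 deliver 1→2: 2[foll,t=2,-]
e8 deliver 2→1: ·
e9 deliver 2→0: ·
e10 crash(1): 1[✗lead,t=2,-]
e11 recover(1): 1[foll,t=2,-]
e12 crash(2): 2[✗foll,t=2,-]

2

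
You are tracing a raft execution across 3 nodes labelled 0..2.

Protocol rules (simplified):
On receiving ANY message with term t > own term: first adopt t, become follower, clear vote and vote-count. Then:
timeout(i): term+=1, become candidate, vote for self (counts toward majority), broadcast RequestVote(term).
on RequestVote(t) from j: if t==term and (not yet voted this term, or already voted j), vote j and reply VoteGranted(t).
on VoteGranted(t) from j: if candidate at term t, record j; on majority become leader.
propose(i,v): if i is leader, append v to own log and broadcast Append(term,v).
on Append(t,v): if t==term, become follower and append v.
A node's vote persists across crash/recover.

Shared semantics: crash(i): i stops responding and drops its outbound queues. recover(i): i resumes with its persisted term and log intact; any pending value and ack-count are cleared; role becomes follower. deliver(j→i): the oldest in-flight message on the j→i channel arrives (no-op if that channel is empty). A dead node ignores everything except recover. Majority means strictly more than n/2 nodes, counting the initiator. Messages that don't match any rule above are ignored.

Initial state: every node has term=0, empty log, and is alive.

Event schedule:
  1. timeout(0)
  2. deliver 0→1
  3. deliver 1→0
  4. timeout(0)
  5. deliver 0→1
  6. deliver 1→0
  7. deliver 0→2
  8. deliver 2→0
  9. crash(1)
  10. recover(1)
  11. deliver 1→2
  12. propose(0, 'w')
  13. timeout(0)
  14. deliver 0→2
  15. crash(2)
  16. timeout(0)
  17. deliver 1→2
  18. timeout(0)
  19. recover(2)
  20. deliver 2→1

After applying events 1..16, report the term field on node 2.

1. timeout(0):  <0:cand t1 ->
2. deliver 0→1:  <1:foll t1 ->
3. deliver 1→0:  <0:lead t1 ->
4. timeout(0):  <0:cand t2 ->
5. deliver 0→1:  <1:foll t2 ->
6. deliver 1→0:  <0:lead t2 ->
7. deliver 0→2:  <2:foll t1 ->
8. deliver 2→0:  nop
9. crash(1):  <1:✗foll t2 ->
10. recover(1):  <1:foll t2 ->
11. deliver 1→2:  nop
12. propose(0,'w'):  <0:lead t2 w>
13. timeout(0):  <0:cand t3 w>
14. deliver 0→2:  <2:foll t2 ->
15. crash(2):  <2:✗foll t2 ->
16. timeout(0):  <0:cand t4 w>

2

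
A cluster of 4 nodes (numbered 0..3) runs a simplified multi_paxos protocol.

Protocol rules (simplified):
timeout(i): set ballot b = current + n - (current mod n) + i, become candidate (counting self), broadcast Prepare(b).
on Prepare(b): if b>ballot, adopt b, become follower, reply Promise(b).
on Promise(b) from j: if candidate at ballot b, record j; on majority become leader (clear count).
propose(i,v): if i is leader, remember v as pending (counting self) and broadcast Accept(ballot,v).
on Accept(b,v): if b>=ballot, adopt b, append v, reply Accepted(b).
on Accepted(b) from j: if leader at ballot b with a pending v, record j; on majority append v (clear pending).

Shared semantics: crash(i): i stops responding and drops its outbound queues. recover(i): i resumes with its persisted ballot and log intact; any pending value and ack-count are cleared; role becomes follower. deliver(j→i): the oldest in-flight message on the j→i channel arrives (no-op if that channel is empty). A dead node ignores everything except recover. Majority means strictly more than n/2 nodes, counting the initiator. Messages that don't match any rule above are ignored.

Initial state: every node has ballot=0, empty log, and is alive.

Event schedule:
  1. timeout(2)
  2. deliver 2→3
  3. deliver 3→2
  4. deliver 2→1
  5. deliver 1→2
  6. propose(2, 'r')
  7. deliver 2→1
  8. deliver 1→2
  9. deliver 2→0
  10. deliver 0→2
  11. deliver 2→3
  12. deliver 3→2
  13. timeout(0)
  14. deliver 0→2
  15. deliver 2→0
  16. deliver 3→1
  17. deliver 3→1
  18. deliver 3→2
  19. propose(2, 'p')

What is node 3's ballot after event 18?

after 1 — timeout(2): n2:cand/b6/[-]
after 2 — deliver 2→3: n3:foll/b6/[-]
after 3 — deliver 3→2: ·
after 4 — deliver 2→1: n1:foll/b6/[-]
after 5 — deliver 1→2: n2:lead/b6/[-]
after 6 — propose(2,'r'): ·
after 7 — deliver 2→1: n1:foll/b6/[r]
after 8 — deliver 1→2: ·
after 9 — deliver 2→0: n0:foll/b6/[-]
after 10 — deliver 0→2: ·
after 11 — deliver 2→3: n3:foll/b6/[r]
after 12 — deliver 3→2: n2:lead/b6/[r]
after 13 — timeout(0): n0:cand/b8/[-]
after 14 — deliver 0→2: n2:foll/b8/[r]
after 15 — deliver 2→0: ·
after 16 — deliver 3→1: ·
after 17 — deliver 3→1: ·
after 18 — deliver 3→2: ·

6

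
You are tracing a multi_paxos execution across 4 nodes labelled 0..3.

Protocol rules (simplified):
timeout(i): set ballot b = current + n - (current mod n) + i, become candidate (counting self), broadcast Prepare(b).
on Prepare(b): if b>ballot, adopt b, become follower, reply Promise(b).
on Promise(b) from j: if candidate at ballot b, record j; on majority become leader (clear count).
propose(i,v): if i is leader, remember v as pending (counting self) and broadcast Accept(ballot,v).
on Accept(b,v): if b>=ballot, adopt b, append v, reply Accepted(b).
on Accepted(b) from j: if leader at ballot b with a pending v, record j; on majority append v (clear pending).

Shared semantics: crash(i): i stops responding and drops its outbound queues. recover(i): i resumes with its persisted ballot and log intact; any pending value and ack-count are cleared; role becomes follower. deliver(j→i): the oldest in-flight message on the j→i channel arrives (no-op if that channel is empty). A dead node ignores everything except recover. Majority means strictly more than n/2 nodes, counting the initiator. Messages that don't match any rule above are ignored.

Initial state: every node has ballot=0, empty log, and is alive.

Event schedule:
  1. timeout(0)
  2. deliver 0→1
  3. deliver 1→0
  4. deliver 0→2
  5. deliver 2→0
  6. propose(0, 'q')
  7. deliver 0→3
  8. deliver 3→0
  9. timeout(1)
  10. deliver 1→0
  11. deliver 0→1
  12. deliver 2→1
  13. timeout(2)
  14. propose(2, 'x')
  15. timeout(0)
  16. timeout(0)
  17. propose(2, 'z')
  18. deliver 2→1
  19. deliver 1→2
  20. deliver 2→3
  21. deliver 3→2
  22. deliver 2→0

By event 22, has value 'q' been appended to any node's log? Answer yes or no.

after 1 — timeout(0): n0:cand/b4/[-]
after 2 — deliver 0→1: n1:foll/b4/[-]
after 3 — deliver 1→0: ·
after 4 — deliver 0→2: n2:foll/b4/[-]
after 5 — deliver 2→0: n0:lead/b4/[-]
after 6 — propose(0,'q'): ·
after 7 — deliver 0→3: n3:foll/b4/[-]
after 8 — deliver 3→0: ·
after 9 — timeout(1): n1:cand/b9/[-]
after 10 — deliver 1→0: n0:foll/b9/[-]
after 11 — deliver 0→1: ·
after 12 — deliver 2→1: ·
after 13 — timeout(2): n2:cand/b10/[-]
after 14 — propose(2,'x'): ·
after 15 — timeout(0): n0:cand/b12/[-]
after 16 — timeout(0): n0:cand/b16/[-]
after 17 — propose(2,'z'): ·
after 18 — deliver 2→1: n1:foll/b10/[-]
after 19 — deliver 1→2: ·
after 20 — deliver 2→3: n3:foll/b10/[-]
after 21 — deliver 3→2: ·
after 22 — deliver 2→0: ·

no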